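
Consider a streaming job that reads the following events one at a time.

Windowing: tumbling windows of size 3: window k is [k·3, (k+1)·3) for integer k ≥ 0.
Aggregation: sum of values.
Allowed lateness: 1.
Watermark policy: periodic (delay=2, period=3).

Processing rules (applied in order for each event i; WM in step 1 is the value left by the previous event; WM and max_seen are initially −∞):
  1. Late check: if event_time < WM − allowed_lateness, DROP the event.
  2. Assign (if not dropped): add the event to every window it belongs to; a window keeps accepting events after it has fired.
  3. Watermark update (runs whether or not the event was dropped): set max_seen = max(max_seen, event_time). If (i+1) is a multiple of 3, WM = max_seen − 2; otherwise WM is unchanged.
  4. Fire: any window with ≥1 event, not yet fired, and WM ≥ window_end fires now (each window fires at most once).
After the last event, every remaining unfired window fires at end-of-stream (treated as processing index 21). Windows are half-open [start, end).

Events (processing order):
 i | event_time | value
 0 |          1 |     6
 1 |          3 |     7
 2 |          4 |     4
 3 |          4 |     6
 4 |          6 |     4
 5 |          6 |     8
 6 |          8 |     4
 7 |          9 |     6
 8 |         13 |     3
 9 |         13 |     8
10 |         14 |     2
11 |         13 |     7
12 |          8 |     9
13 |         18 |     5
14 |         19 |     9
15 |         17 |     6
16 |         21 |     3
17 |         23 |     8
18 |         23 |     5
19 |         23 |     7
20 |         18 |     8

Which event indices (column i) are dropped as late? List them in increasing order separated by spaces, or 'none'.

i=0 t=1 v=6: → [0,3); WM=−∞
i=1 t=3 v=7: → [3,6); WM=−∞
i=2 t=4 v=4: → [3,6); WM=2
i=3 t=4 v=6: → [3,6); WM=2
i=4 t=6 v=4: → [6,9); WM=2
i=5 t=6 v=8: → [6,9); WM=4; [0,3) fires=6
i=6 t=8 v=4: → [6,9); WM=4
i=7 t=9 v=6: → [9,12); WM=4
i=8 t=13 v=3: → [12,15); WM=11; [3,6) fires=17 [6,9) fires=16
i=9 t=13 v=8: → [12,15); WM=11
i=10 t=14 v=2: → [12,15); WM=11
i=11 t=13 v=7: → [12,15); WM=12; [9,12) fires=6
i=12 t=8 v=9: DROP (t<12-1); WM=12
i=13 t=18 v=5: → [18,21); WM=12
i=14 t=19 v=9: → [18,21); WM=17; [12,15) fires=20
i=15 t=17 v=6: → [15,18); WM=17
i=16 t=21 v=3: → [21,24); WM=17
i=17 t=23 v=8: → [21,24); WM=21; [15,18) fires=6 [18,21) fires=14
i=18 t=23 v=5: → [21,24); WM=21
i=19 t=23 v=7: → [21,24); WM=21
i=20 t=18 v=8: DROP (t<21-1); WM=21

12 20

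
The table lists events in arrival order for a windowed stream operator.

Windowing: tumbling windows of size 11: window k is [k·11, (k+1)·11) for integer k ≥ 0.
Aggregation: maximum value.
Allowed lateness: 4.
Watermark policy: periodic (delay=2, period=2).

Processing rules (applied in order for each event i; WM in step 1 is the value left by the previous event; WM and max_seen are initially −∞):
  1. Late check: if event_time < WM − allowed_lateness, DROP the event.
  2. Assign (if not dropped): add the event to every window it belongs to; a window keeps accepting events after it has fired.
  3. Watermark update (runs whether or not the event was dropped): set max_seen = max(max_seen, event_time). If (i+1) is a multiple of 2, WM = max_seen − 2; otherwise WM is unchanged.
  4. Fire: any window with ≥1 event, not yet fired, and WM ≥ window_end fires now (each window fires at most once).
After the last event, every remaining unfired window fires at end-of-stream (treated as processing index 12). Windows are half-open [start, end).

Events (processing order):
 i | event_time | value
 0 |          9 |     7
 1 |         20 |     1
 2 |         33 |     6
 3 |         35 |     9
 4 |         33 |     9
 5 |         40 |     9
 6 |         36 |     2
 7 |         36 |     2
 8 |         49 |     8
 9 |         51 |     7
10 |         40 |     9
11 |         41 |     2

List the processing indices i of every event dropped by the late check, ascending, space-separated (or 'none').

10 11

i=0 t=9 v=7: → [0,11); WM=−∞
i=1 t=20 v=1: → [11,22); WM=18; [0,11) fires=7
i=2 t=33 v=6: → [33,44); WM=18
i=3 t=35 v=9: → [33,44); WM=33; [11,22) fires=1
i=4 t=33 v=9: → [33,44); WM=33
i=5 t=40 v=9: → [33,44); WM=38
i=6 t=36 v=2: → [33,44); WM=38
i=7 t=36 v=2: → [33,44); WM=38
i=8 t=49 v=8: → [44,55); WM=38
i=9 t=51 v=7: → [44,55); WM=49; [33,44) fires=9
i=10 t=40 v=9: DROP (t<49-4); WM=49
i=11 t=41 v=2: DROP (t<49-4); WM=49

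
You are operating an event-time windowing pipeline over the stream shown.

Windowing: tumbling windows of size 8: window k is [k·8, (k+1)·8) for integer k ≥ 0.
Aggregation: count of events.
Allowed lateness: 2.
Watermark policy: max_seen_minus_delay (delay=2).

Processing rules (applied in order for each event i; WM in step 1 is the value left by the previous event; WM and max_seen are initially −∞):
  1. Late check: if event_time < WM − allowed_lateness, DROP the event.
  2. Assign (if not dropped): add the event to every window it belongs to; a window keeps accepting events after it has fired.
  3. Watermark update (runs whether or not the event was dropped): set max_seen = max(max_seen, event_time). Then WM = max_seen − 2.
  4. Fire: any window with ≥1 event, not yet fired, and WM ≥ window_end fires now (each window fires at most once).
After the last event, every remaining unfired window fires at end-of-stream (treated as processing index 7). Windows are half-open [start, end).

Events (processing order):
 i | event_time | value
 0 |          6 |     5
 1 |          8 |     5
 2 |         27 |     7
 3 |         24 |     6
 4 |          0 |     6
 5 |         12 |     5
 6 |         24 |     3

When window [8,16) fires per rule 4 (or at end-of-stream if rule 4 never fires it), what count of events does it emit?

i=0 t=6 v=5: → [0,8); WM=4
i=1 t=8 v=5: → [8,16); WM=6
i=2 t=27 v=7: → [24,32); WM=25; [0,8) fires=1 [8,16) fires=1
i=3 t=24 v=6: → [24,32); WM=25
i=4 t=0 v=6: DROP (t<25-2); WM=25
i=5 t=12 v=5: DROP (t<25-2); WM=25
i=6 t=24 v=3: → [24,32); WM=25

1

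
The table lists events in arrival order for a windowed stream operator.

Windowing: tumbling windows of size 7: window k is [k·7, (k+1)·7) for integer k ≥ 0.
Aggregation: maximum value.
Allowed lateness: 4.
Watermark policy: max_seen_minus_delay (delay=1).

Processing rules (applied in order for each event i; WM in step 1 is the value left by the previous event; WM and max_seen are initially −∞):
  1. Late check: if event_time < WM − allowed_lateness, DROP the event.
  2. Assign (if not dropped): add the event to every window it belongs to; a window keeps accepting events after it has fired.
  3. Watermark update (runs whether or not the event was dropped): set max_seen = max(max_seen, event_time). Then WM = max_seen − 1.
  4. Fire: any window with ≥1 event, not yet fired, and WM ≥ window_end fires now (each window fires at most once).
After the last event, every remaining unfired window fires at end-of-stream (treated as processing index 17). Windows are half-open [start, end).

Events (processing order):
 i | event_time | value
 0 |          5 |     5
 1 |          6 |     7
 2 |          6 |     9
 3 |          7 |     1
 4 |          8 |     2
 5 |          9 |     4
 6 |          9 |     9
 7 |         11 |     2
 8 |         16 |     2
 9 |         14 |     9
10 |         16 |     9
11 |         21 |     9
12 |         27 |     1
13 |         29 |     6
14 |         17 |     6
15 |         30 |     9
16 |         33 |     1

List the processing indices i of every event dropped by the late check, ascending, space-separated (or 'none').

14

i=0 t=5 v=5: → [0,7); WM=4
i=1 t=6 v=7: → [0,7); WM=5
i=2 t=6 v=9: → [0,7); WM=5
i=3 t=7 v=1: → [7,14); WM=6
i=4 t=8 v=2: → [7,14); WM=7; [0,7) fires=9
i=5 t=9 v=4: → [7,14); WM=8
i=6 t=9 v=9: → [7,14); WM=8
i=7 t=11 v=2: → [7,14); WM=10
i=8 t=16 v=2: → [14,21); WM=15; [7,14) fires=9
i=9 t=14 v=9: → [14,21); WM=15
i=10 t=16 v=9: → [14,21); WM=15
i=11 t=21 v=9: → [21,28); WM=20
i=12 t=27 v=1: → [21,28); WM=26; [14,21) fires=9
i=13 t=29 v=6: → [28,35); WM=28; [21,28) fires=9
i=14 t=17 v=6: DROP (t<28-4); WM=28
i=15 t=30 v=9: → [28,35); WM=29
i=16 t=33 v=1: → [28,35); WM=32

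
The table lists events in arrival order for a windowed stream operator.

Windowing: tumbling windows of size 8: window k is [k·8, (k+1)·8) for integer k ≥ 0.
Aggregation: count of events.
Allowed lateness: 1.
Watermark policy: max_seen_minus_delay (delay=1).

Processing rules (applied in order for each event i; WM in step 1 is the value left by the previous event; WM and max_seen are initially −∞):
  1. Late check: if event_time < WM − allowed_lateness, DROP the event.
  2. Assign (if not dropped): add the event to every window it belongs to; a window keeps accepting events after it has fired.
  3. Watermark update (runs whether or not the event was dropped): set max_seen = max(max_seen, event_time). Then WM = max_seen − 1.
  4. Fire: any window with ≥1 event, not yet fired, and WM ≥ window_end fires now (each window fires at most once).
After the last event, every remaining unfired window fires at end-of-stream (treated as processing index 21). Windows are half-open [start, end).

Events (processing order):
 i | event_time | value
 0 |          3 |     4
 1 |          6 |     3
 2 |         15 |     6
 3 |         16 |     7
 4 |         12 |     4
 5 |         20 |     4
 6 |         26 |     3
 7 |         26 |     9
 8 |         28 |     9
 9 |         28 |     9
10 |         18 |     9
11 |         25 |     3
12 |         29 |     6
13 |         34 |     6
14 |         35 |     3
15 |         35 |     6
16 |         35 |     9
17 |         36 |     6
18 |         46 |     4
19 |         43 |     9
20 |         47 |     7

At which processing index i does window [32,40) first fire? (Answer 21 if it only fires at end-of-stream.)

i=0 t=3 v=4: → [0,8); WM=2
i=1 t=6 v=3: → [0,8); WM=5
i=2 t=15 v=6: → [8,16); WM=14; [0,8) fires=2
i=3 t=16 v=7: → [16,24); WM=15
i=4 t=12 v=4: DROP (t<15-1); WM=15
i=5 t=20 v=4: → [16,24); WM=19; [8,16) fires=1
i=6 t=26 v=3: → [24,32); WM=25; [16,24) fires=2
i=7 t=26 v=9: → [24,32); WM=25
i=8 t=28 v=9: → [24,32); WM=27
i=9 t=28 v=9: → [24,32); WM=27
i=10 t=18 v=9: DROP (t<27-1); WM=27
i=11 t=25 v=3: DROP (t<27-1); WM=27
i=12 t=29 v=6: → [24,32); WM=28
i=13 t=34 v=6: → [32,40); WM=33; [24,32) fires=5
i=14 t=35 v=3: → [32,40); WM=34
i=15 t=35 v=6: → [32,40); WM=34
i=16 t=35 v=9: → [32,40); WM=34
i=17 t=36 v=6: → [32,40); WM=35
i=18 t=46 v=4: → [40,48); WM=45; [32,40) fires=5
i=19 t=43 v=9: DROP (t<45-1); WM=45
i=20 t=47 v=7: → [40,48); WM=46

18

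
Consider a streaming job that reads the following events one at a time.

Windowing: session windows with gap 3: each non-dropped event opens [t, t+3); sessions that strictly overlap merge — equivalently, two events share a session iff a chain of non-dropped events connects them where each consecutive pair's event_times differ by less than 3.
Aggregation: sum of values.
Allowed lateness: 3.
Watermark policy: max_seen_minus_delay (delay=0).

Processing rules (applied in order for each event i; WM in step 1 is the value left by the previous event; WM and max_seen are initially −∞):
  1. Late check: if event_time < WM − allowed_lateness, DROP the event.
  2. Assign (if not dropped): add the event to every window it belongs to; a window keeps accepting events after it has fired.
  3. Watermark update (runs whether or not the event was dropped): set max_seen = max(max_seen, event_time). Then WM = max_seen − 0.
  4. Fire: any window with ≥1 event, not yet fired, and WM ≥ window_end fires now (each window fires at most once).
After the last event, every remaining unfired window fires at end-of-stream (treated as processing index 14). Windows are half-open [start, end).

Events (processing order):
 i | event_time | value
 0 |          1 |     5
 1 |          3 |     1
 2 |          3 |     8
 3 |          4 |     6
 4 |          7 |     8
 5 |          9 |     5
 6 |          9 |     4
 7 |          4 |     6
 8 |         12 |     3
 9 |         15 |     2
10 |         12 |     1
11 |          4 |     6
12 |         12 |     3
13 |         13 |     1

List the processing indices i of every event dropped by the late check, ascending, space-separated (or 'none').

7 11

i=0 t=1 v=5: → [1,4); WM=1
i=1 t=3 v=1: → [1,6); WM=3
i=2 t=3 v=8: → [1,6); WM=3
i=3 t=4 v=6: → [1,7); WM=4
i=4 t=7 v=8: → [7,10); WM=7
i=5 t=9 v=5: → [7,12); WM=9
i=6 t=9 v=4: → [7,12); WM=9
i=7 t=4 v=6: DROP (t<9-3); WM=9
i=8 t=12 v=3: → [12,15); WM=12
i=9 t=15 v=2: → [15,18); WM=15
i=10 t=12 v=1: → [12,15); WM=15
i=11 t=4 v=6: DROP (t<15-3); WM=15
i=12 t=12 v=3: → [12,15); WM=15
i=13 t=13 v=1: → [12,18); WM=15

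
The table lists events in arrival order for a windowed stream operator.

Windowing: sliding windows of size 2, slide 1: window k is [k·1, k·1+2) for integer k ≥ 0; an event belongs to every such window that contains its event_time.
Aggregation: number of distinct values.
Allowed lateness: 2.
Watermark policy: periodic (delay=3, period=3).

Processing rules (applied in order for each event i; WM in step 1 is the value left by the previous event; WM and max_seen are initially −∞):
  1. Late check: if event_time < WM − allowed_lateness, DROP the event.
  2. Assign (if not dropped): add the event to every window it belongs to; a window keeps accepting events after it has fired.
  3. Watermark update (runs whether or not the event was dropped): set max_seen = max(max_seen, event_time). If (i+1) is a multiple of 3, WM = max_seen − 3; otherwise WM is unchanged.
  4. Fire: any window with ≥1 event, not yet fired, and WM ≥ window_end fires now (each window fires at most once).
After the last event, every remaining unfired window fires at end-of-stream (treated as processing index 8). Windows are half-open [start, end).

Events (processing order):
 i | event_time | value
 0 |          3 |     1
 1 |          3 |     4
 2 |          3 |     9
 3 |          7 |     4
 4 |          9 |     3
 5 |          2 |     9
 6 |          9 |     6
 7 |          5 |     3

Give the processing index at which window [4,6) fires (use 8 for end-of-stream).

7

i=0 t=3 v=1: → [3,5),[2,4); WM=−∞
i=1 t=3 v=4: → [3,5),[2,4); WM=−∞
i=2 t=3 v=9: → [3,5),[2,4); WM=0
i=3 t=7 v=4: → [7,9),[6,8); WM=0
i=4 t=9 v=3: → [9,11),[8,10); WM=0
i=5 t=2 v=9: → [2,4),[1,3); WM=6; [1,3) fires=1 [2,4) fires=3 [3,5) fires=3
i=6 t=9 v=6: → [9,11),[8,10); WM=6
i=7 t=5 v=3: → [5,7),[4,6); WM=6; [4,6) fires=1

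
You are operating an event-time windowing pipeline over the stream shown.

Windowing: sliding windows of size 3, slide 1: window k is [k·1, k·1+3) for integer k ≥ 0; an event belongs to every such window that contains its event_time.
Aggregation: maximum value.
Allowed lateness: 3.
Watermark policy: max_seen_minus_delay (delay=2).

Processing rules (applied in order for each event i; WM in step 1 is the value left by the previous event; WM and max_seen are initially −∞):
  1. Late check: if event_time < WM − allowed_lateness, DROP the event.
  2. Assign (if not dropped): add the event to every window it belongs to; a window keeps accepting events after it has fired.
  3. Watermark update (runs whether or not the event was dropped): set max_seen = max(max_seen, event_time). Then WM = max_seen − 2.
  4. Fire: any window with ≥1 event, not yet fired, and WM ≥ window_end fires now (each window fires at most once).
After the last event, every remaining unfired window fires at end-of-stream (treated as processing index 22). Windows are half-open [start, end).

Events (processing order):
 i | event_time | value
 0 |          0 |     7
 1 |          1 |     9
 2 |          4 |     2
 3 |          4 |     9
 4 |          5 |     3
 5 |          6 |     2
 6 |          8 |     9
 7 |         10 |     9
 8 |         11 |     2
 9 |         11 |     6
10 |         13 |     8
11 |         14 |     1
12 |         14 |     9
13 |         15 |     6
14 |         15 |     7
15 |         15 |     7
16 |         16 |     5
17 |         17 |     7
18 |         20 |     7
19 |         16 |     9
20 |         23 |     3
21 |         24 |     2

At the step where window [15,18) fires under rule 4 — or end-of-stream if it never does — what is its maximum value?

7

i=0 t=0 v=7: → [0,3); WM=-2
i=1 t=1 v=9: → [1,4),[0,3); WM=-1
i=2 t=4 v=2: → [4,7),[3,6),[2,5); WM=2
i=3 t=4 v=9: → [4,7),[3,6),[2,5); WM=2
i=4 t=5 v=3: → [5,8),[4,7),[3,6); WM=3; [0,3) fires=9
i=5 t=6 v=2: → [6,9),[5,8),[4,7); WM=4; [1,4) fires=9
i=6 t=8 v=9: → [8,11),[7,10),[6,9); WM=6; [2,5) fires=9 [3,6) fires=9
i=7 t=10 v=9: → [10,13),[9,12),[8,11); WM=8; [4,7) fires=9 [5,8) fires=3
i=8 t=11 v=2: → [11,14),[10,13),[9,12); WM=9; [6,9) fires=9
i=9 t=11 v=6: → [11,14),[10,13),[9,12); WM=9
i=10 t=13 v=8: → [13,16),[12,15),[11,14); WM=11; [7,10) fires=9 [8,11) fires=9
i=11 t=14 v=1: → [14,17),[13,16),[12,15); WM=12; [9,12) fires=9
i=12 t=14 v=9: → [14,17),[13,16),[12,15); WM=12
i=13 t=15 v=6: → [15,18),[14,17),[13,16); WM=13; [10,13) fires=9
i=14 t=15 v=7: → [15,18),[14,17),[13,16); WM=13
i=15 t=15 v=7: → [15,18),[14,17),[13,16); WM=13
i=16 t=16 v=5: → [16,19),[15,18),[14,17); WM=14; [11,14) fires=8
i=17 t=17 v=7: → [17,20),[16,19),[15,18); WM=15; [12,15) fires=9
i=18 t=20 v=7: → [20,23),[19,22),[18,21); WM=18; [13,16) fires=9 [14,17) fires=9 [15,18) fires=7
i=19 t=16 v=9: → [16,19),[15,18),[14,17); WM=18
i=20 t=23 v=3: → [23,26),[22,25),[21,24); WM=21; [16,19) fires=9 [17,20) fires=7 [18,21) fires=7
i=21 t=24 v=2: → [24,27),[23,26),[22,25); WM=22; [19,22) fires=7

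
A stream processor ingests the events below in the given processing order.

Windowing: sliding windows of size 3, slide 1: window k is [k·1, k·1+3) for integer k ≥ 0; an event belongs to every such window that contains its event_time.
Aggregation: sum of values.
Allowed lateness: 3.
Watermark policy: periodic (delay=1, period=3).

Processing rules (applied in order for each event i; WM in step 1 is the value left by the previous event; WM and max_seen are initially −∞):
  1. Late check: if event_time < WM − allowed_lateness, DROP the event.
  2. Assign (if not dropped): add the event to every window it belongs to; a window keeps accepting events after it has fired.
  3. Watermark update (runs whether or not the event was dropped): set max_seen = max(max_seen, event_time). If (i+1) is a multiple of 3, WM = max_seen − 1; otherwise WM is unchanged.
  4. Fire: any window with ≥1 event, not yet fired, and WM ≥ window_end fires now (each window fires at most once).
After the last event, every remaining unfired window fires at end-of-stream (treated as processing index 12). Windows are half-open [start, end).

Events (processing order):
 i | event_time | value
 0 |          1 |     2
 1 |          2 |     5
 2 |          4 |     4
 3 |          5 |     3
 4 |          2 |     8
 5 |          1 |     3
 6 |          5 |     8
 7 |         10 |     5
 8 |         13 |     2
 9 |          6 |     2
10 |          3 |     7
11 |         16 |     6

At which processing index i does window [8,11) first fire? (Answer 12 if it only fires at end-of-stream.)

i=0 t=1 v=2: → [1,4),[0,3); WM=−∞
i=1 t=2 v=5: → [2,5),[1,4),[0,3); WM=−∞
i=2 t=4 v=4: → [4,7),[3,6),[2,5); WM=3; [0,3) fires=7
i=3 t=5 v=3: → [5,8),[4,7),[3,6); WM=3
i=4 t=2 v=8: → [2,5),[1,4),[0,3); WM=3
i=5 t=1 v=3: → [1,4),[0,3); WM=4; [1,4) fires=18
i=6 t=5 v=8: → [5,8),[4,7),[3,6); WM=4
i=7 t=10 v=5: → [10,13),[9,12),[8,11); WM=4
i=8 t=13 v=2: → [13,16),[12,15),[11,14); WM=12; [2,5) fires=17 [3,6) fires=15 [4,7) fires=15 [5,8) fires=11 [8,11) fires=5 [9,12) fires=5
i=9 t=6 v=2: DROP (t<12-3); WM=12
i=10 t=3 v=7: DROP (t<12-3); WM=12
i=11 t=16 v=6: → [16,19),[15,18),[14,17); WM=15; [10,13) fires=5 [11,14) fires=2 [12,15) fires=2

8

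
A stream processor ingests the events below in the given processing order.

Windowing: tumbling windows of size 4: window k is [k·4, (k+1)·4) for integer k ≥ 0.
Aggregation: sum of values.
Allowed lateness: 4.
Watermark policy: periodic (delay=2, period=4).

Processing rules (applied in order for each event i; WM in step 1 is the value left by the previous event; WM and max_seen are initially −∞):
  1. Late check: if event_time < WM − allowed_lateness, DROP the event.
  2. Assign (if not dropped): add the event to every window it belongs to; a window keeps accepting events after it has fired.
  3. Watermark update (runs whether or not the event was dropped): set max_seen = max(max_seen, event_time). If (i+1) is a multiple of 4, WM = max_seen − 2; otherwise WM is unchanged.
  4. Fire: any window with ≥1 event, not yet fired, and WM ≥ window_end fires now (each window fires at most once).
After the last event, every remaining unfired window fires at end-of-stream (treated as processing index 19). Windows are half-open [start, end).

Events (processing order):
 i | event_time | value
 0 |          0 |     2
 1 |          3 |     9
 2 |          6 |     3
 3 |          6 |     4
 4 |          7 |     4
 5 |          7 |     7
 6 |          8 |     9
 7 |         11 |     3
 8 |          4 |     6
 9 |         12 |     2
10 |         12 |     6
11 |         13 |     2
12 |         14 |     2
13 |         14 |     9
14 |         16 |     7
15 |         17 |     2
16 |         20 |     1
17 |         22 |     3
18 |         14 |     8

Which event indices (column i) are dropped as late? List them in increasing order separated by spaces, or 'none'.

8

i=0 t=0 v=2: → [0,4); WM=−∞
i=1 t=3 v=9: → [0,4); WM=−∞
i=2 t=6 v=3: → [4,8); WM=−∞
i=3 t=6 v=4: → [4,8); WM=4; [0,4) fires=11
i=4 t=7 v=4: → [4,8); WM=4
i=5 t=7 v=7: → [4,8); WM=4
i=6 t=8 v=9: → [8,12); WM=4
i=7 t=11 v=3: → [8,12); WM=9; [4,8) fires=18
i=8 t=4 v=6: DROP (t<9-4); WM=9
i=9 t=12 v=2: → [12,16); WM=9
i=10 t=12 v=6: → [12,16); WM=9
i=11 t=13 v=2: → [12,16); WM=11
i=12 t=14 v=2: → [12,16); WM=11
i=13 t=14 v=9: → [12,16); WM=11
i=14 t=16 v=7: → [16,20); WM=11
i=15 t=17 v=2: → [16,20); WM=15; [8,12) fires=12
i=16 t=20 v=1: → [20,24); WM=15
i=17 t=22 v=3: → [20,24); WM=15
i=18 t=14 v=8: → [12,16); WM=15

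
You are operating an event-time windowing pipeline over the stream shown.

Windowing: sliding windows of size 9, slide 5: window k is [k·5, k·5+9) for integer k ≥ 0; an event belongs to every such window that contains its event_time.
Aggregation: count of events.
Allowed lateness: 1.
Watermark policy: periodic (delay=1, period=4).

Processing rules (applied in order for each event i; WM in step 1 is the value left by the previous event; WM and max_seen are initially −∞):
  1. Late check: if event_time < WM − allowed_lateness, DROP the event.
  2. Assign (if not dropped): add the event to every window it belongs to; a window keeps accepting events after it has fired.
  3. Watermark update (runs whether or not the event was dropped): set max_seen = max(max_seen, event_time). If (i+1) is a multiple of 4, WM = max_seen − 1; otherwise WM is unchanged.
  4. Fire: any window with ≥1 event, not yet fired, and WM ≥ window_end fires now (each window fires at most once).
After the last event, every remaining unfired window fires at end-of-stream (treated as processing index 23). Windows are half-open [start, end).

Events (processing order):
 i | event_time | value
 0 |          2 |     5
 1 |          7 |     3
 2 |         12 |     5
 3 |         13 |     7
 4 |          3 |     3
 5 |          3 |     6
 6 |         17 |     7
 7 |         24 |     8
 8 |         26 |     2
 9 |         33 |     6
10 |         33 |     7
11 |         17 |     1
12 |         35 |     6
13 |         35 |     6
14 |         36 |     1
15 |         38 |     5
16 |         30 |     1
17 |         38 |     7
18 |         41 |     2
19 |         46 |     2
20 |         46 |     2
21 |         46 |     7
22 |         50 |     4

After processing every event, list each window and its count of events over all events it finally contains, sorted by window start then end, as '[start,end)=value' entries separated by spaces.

[0,9)=2 [5,14)=3 [10,19)=3 [15,24)=1 [20,29)=2 [25,34)=3 [30,39)=7 [35,44)=6 [40,49)=4 [45,54)=4 [50,59)=1

i=0 t=2 v=5: → [0,9); WM=−∞
i=1 t=7 v=3: → [5,14),[0,9); WM=−∞
i=2 t=12 v=5: → [10,19),[5,14); WM=−∞
i=3 t=13 v=7: → [10,19),[5,14); WM=12; [0,9) fires=2
i=4 t=3 v=3: DROP (t<12-1); WM=12
i=5 t=3 v=6: DROP (t<12-1); WM=12
i=6 t=17 v=7: → [15,24),[10,19); WM=12
i=7 t=24 v=8: → [20,29); WM=23; [5,14) fires=3 [10,19) fires=3
i=8 t=26 v=2: → [25,34),[20,29); WM=23
i=9 t=33 v=6: → [30,39),[25,34); WM=23
i=10 t=33 v=7: → [30,39),[25,34); WM=23
i=11 t=17 v=1: DROP (t<23-1); WM=32; [15,24) fires=1 [20,29) fires=2
i=12 t=35 v=6: → [35,44),[30,39); WM=32
i=13 t=35 v=6: → [35,44),[30,39); WM=32
i=14 t=36 v=1: → [35,44),[30,39); WM=32
i=15 t=38 v=5: → [35,44),[30,39); WM=37; [25,34) fires=3
i=16 t=30 v=1: DROP (t<37-1); WM=37
i=17 t=38 v=7: → [35,44),[30,39); WM=37
i=18 t=41 v=2: → [40,49),[35,44); WM=37
i=19 t=46 v=2: → [45,54),[40,49); WM=45; [30,39) fires=7 [35,44) fires=6
i=20 t=46 v=2: → [45,54),[40,49); WM=45
i=21 t=46 v=7: → [45,54),[40,49); WM=45
i=22 t=50 v=4: → [50,59),[45,54); WM=45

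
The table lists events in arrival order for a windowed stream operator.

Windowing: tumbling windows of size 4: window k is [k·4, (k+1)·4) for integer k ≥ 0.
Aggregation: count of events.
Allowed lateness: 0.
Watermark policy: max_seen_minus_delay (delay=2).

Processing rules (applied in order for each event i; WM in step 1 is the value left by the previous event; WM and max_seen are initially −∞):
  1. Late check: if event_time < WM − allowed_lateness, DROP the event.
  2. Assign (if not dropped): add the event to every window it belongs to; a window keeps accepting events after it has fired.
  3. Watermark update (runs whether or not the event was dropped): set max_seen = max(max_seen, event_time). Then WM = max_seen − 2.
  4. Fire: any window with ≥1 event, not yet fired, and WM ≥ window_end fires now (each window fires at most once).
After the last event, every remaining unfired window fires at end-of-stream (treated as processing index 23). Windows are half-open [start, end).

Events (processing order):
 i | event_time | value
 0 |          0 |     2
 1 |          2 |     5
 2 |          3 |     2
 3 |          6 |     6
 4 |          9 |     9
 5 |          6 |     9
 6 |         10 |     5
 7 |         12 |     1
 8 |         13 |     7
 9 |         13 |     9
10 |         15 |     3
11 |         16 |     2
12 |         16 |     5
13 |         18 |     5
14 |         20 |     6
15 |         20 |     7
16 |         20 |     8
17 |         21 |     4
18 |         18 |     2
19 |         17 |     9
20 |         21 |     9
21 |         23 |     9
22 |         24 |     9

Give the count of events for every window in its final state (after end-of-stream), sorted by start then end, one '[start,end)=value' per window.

i=0 t=0 v=2: → [0,4); WM=-2
i=1 t=2 v=5: → [0,4); WM=0
i=2 t=3 v=2: → [0,4); WM=1
i=3 t=6 v=6: → [4,8); WM=4; [0,4) fires=3
i=4 t=9 v=9: → [8,12); WM=7
i=5 t=6 v=9: DROP (t<7-0); WM=7
i=6 t=10 v=5: → [8,12); WM=8; [4,8) fires=1
i=7 t=12 v=1: → [12,16); WM=10
i=8 t=13 v=7: → [12,16); WM=11
i=9 t=13 v=9: → [12,16); WM=11
i=10 t=15 v=3: → [12,16); WM=13; [8,12) fires=2
i=11 t=16 v=2: → [16,20); WM=14
i=12 t=16 v=5: → [16,20); WM=14
i=13 t=18 v=5: → [16,20); WM=16; [12,16) fires=4
i=14 t=20 v=6: → [20,24); WM=18
i=15 t=20 v=7: → [20,24); WM=18
i=16 t=20 v=8: → [20,24); WM=18
i=17 t=21 v=4: → [20,24); WM=19
i=18 t=18 v=2: DROP (t<19-0); WM=19
i=19 t=17 v=9: DROP (t<19-0); WM=19
i=20 t=21 v=9: → [20,24); WM=19
i=21 t=23 v=9: → [20,24); WM=21; [16,20) fires=3
i=22 t=24 v=9: → [24,28); WM=22

[0,4)=3 [4,8)=1 [8,12)=2 [12,16)=4 [16,20)=3 [20,24)=6 [24,28)=1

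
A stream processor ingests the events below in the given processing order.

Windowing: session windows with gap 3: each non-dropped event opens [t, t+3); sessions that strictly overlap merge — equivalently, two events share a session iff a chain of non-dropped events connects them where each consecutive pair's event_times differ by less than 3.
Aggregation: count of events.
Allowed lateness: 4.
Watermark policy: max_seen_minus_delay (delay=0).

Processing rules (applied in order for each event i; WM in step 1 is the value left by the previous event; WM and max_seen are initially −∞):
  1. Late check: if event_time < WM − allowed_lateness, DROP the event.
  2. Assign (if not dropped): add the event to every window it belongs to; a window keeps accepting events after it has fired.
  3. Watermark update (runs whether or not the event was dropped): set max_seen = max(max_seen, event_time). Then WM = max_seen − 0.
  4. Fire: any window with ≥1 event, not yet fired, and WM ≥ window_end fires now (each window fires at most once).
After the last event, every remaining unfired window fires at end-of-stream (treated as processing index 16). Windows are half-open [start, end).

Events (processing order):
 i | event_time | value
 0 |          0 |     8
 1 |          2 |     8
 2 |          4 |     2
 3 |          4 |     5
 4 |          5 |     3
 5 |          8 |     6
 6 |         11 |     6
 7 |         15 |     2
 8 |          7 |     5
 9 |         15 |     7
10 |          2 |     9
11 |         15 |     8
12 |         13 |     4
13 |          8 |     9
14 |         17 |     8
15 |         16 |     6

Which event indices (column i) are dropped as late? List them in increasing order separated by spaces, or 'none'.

i=0 t=0 v=8: → [0,3); WM=0
i=1 t=2 v=8: → [0,5); WM=2
i=2 t=4 v=2: → [0,7); WM=4
i=3 t=4 v=5: → [0,7); WM=4
i=4 t=5 v=3: → [0,8); WM=5
i=5 t=8 v=6: → [8,11); WM=8
i=6 t=11 v=6: → [11,14); WM=11
i=7 t=15 v=2: → [15,18); WM=15
i=8 t=7 v=5: DROP (t<15-4); WM=15
i=9 t=15 v=7: → [15,18); WM=15
i=10 t=2 v=9: DROP (t<15-4); WM=15
i=11 t=15 v=8: → [15,18); WM=15
i=12 t=13 v=4: → [11,18); WM=15
i=13 t=8 v=9: DROP (t<15-4); WM=15
i=14 t=17 v=8: → [11,20); WM=17
i=15 t=16 v=6: → [11,20); WM=17

8 10 13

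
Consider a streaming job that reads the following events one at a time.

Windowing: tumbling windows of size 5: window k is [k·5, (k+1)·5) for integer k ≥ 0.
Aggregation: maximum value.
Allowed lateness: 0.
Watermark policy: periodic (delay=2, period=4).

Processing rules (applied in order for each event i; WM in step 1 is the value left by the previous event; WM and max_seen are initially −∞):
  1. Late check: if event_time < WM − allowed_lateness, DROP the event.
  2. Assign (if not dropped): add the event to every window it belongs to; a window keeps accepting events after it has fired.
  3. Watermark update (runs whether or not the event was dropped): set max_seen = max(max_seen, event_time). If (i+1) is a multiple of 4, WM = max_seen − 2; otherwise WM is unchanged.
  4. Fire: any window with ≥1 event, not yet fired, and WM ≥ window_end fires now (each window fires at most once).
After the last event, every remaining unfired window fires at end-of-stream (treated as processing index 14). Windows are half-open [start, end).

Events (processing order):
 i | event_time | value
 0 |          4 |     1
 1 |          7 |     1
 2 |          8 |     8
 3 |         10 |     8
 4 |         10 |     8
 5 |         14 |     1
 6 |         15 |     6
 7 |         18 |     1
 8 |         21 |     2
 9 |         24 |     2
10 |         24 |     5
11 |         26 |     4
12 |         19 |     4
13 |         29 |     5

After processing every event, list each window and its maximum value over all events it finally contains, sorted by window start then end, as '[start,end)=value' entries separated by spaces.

[0,5)=1 [5,10)=8 [10,15)=8 [15,20)=6 [20,25)=5 [25,30)=5

i=0 t=4 v=1: → [0,5); WM=−∞
i=1 t=7 v=1: → [5,10); WM=−∞
i=2 t=8 v=8: → [5,10); WM=−∞
i=3 t=10 v=8: → [10,15); WM=8; [0,5) fires=1
i=4 t=10 v=8: → [10,15); WM=8
i=5 t=14 v=1: → [10,15); WM=8
i=6 t=15 v=6: → [15,20); WM=8
i=7 t=18 v=1: → [15,20); WM=16; [5,10) fires=8 [10,15) fires=8
i=8 t=21 v=2: → [20,25); WM=16
i=9 t=24 v=2: → [20,25); WM=16
i=10 t=24 v=5: → [20,25); WM=16
i=11 t=26 v=4: → [25,30); WM=24; [15,20) fires=6
i=12 t=19 v=4: DROP (t<24-0); WM=24
i=13 t=29 v=5: → [25,30); WM=24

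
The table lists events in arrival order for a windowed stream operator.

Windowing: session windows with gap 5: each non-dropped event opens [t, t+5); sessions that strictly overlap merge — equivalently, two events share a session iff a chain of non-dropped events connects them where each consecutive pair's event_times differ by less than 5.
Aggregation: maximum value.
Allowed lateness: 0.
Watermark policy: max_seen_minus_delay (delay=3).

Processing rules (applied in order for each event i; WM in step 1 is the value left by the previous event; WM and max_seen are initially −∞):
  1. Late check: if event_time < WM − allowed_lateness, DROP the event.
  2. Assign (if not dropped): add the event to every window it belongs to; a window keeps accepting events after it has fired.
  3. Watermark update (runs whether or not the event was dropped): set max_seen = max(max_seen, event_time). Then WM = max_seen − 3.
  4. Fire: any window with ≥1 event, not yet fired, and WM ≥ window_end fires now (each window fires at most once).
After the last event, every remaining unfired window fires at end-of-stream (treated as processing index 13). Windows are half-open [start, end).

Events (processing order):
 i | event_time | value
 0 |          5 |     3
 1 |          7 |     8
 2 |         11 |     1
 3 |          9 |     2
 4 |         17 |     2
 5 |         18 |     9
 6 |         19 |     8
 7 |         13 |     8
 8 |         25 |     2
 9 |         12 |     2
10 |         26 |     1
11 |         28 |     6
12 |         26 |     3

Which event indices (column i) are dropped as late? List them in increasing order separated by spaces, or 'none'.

7 9

i=0 t=5 v=3: → [5,10); WM=2
i=1 t=7 v=8: → [5,12); WM=4
i=2 t=11 v=1: → [5,16); WM=8
i=3 t=9 v=2: → [5,16); WM=8
i=4 t=17 v=2: → [17,22); WM=14
i=5 t=18 v=9: → [17,23); WM=15
i=6 t=19 v=8: → [17,24); WM=16
i=7 t=13 v=8: DROP (t<16-0); WM=16
i=8 t=25 v=2: → [25,30); WM=22
i=9 t=12 v=2: DROP (t<22-0); WM=22
i=10 t=26 v=1: → [25,31); WM=23
i=11 t=28 v=6: → [25,33); WM=25
i=12 t=26 v=3: → [25,33); WM=25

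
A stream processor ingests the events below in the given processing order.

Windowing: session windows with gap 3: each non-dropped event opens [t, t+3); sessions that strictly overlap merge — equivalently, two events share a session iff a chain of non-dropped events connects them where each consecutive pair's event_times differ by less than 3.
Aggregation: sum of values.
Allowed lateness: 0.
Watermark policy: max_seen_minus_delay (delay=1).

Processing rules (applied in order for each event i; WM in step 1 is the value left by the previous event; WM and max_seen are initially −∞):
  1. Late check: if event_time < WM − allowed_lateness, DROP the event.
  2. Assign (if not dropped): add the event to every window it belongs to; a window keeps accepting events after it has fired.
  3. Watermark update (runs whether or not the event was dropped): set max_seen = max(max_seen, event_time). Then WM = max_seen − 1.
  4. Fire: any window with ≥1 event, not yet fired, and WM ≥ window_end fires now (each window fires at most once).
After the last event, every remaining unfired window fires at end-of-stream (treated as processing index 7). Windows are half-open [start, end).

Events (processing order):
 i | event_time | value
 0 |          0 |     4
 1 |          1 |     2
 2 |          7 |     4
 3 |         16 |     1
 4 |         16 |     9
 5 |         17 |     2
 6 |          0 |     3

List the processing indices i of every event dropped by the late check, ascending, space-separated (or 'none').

i=0 t=0 v=4: → [0,3); WM=-1
i=1 t=1 v=2: → [0,4); WM=0
i=2 t=7 v=4: → [7,10); WM=6
i=3 t=16 v=1: → [16,19); WM=15
i=4 t=16 v=9: → [16,19); WM=15
i=5 t=17 v=2: → [16,20); WM=16
i=6 t=0 v=3: DROP (t<16-0); WM=16

6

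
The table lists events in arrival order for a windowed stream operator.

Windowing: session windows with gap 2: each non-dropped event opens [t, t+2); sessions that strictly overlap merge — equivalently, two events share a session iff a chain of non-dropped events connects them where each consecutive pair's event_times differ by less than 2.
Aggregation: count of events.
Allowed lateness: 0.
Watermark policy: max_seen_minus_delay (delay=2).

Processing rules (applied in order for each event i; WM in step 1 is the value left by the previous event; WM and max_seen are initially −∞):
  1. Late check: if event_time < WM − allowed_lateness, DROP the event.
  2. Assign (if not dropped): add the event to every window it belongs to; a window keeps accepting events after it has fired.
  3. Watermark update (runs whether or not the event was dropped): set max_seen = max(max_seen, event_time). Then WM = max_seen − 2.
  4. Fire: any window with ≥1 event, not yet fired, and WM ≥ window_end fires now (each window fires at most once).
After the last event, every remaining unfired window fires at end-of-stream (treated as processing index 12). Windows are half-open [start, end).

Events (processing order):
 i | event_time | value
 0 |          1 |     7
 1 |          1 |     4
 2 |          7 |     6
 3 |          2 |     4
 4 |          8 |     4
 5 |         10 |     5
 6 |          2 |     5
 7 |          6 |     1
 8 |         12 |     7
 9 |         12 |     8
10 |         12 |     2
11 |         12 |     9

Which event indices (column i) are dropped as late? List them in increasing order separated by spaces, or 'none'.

i=0 t=1 v=7: → [1,3); WM=-1
i=1 t=1 v=4: → [1,3); WM=-1
i=2 t=7 v=6: → [7,9); WM=5
i=3 t=2 v=4: DROP (t<5-0); WM=5
i=4 t=8 v=4: → [7,10); WM=6
i=5 t=10 v=5: → [10,12); WM=8
i=6 t=2 v=5: DROP (t<8-0); WM=8
i=7 t=6 v=1: DROP (t<8-0); WM=8
i=8 t=12 v=7: → [12,14); WM=10
i=9 t=12 v=8: → [12,14); WM=10
i=10 t=12 v=2: → [12,14); WM=10
i=11 t=12 v=9: → [12,14); WM=10

3 6 7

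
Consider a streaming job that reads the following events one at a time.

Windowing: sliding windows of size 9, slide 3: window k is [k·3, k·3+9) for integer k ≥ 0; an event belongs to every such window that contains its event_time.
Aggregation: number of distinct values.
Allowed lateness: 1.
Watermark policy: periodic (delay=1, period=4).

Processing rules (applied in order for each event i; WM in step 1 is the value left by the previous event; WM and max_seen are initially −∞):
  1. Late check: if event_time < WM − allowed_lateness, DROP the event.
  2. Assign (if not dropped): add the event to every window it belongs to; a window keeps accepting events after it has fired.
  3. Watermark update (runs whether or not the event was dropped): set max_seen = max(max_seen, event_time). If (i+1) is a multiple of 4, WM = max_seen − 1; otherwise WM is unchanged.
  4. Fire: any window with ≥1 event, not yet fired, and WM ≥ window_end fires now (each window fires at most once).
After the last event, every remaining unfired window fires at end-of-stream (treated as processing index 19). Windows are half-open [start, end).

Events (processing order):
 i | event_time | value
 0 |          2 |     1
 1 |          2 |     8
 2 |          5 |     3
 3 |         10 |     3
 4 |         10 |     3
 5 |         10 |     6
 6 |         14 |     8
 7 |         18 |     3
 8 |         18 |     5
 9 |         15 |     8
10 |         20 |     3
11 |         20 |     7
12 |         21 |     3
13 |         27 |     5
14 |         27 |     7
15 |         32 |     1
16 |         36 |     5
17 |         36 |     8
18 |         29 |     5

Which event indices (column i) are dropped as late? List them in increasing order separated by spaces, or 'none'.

9 18

i=0 t=2 v=1: → [0,9); WM=−∞
i=1 t=2 v=8: → [0,9); WM=−∞
i=2 t=5 v=3: → [3,12),[0,9); WM=−∞
i=3 t=10 v=3: → [9,18),[6,15),[3,12); WM=9; [0,9) fires=3
i=4 t=10 v=3: → [9,18),[6,15),[3,12); WM=9
i=5 t=10 v=6: → [9,18),[6,15),[3,12); WM=9
i=6 t=14 v=8: → [12,21),[9,18),[6,15); WM=9
i=7 t=18 v=3: → [18,27),[15,24),[12,21); WM=17; [3,12) fires=2 [6,15) fires=3
i=8 t=18 v=5: → [18,27),[15,24),[12,21); WM=17
i=9 t=15 v=8: DROP (t<17-1); WM=17
i=10 t=20 v=3: → [18,27),[15,24),[12,21); WM=17
i=11 t=20 v=7: → [18,27),[15,24),[12,21); WM=19; [9,18) fires=3
i=12 t=21 v=3: → [21,30),[18,27),[15,24); WM=19
i=13 t=27 v=5: → [27,36),[24,33),[21,30); WM=19
i=14 t=27 v=7: → [27,36),[24,33),[21,30); WM=19
i=15 t=32 v=1: → [30,39),[27,36),[24,33); WM=31; [12,21) fires=4 [15,24) fires=3 [18,27) fires=3 [21,30) fires=3
i=16 t=36 v=5: → [36,45),[33,42),[30,39); WM=31
i=17 t=36 v=8: → [36,45),[33,42),[30,39); WM=31
i=18 t=29 v=5: DROP (t<31-1); WM=31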